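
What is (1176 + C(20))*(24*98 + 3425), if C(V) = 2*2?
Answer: 6816860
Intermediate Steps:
C(V) = 4
(1176 + C(20))*(24*98 + 3425) = (1176 + 4)*(24*98 + 3425) = 1180*(2352 + 3425) = 1180*5777 = 6816860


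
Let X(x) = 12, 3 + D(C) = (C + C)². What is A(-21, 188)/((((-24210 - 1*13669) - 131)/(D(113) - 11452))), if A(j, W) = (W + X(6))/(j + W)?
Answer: -264140/211589 ≈ -1.2484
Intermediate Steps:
D(C) = -3 + 4*C² (D(C) = -3 + (C + C)² = -3 + (2*C)² = -3 + 4*C²)
A(j, W) = (12 + W)/(W + j) (A(j, W) = (W + 12)/(j + W) = (12 + W)/(W + j))
A(-21, 188)/((((-24210 - 1*13669) - 131)/(D(113) - 11452))) = ((12 + 188)/(188 - 21))/((((-24210 - 1*13669) - 131)/((-3 + 4*113²) - 11452))) = (200/167)/((((-24210 - 13669) - 131)/((-3 + 4*12769) - 11452))) = ((1/167)*200)/(((-37879 - 131)/((-3 + 51076) - 11452))) = 200/(167*((-38010/(51073 - 11452)))) = 200/(167*((-38010/39621))) = 200/(167*((-38010*1/39621))) = 200/(167*(-12670/13207)) = (200/167)*(-13207/12670) = -264140/211589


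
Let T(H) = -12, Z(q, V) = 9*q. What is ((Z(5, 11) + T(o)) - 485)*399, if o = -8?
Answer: -180348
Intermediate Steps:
((Z(5, 11) + T(o)) - 485)*399 = ((9*5 - 12) - 485)*399 = ((45 - 12) - 485)*399 = (33 - 485)*399 = -452*399 = -180348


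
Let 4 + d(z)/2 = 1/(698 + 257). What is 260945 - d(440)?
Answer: 249210113/955 ≈ 2.6095e+5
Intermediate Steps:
d(z) = -7638/955 (d(z) = -8 + 2/(698 + 257) = -8 + 2/955 = -7638/955)
260945 - d(440) = 260945 - 1*(-7638/955) = 260945 + 7638/955 = 249210113/955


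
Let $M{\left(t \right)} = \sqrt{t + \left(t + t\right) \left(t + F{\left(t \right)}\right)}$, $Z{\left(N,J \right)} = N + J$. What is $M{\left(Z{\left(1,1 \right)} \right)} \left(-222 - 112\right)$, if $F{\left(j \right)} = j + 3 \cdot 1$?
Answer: $- 334 \sqrt{30} \approx -1829.4$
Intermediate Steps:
$F{\left(j \right)} = 3 + j$ ($F{\left(j \right)} = j + 3 = 3 + j$)
$Z{\left(N,J \right)} = J + N$
$M{\left(t \right)} = \sqrt{t + 2 t \left(3 + 2 t\right)}$ ($M{\left(t \right)} = \sqrt{t + \left(t + t\right) \left(t + \left(3 + t\right)\right)} = \sqrt{t + 2 t \left(3 + 2 t\right)}$)
$M{\left(Z{\left(1,1 \right)} \right)} \left(-222 - 112\right) = \sqrt{\left(1 + 1\right) \left(7 + 4 \left(1 + 1\right)\right)} \left(-222 - 112\right) = \sqrt{2 \left(7 + 4 \cdot 2\right)} \left(-334\right) = \sqrt{2 \left(7 + 8\right)} \left(-334\right) = \sqrt{2 \cdot 15} \left(-334\right) = \sqrt{30} \left(-334\right) = - 334 \sqrt{30}$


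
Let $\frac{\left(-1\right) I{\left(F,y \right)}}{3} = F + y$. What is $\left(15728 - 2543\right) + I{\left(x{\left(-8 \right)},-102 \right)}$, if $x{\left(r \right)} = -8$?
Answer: $13515$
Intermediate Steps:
$I{\left(F,y \right)} = - 3 F - 3 y$ ($I{\left(F,y \right)} = - 3 \left(F + y\right) = - 3 F - 3 y$)
$\left(15728 - 2543\right) + I{\left(x{\left(-8 \right)},-102 \right)} = \left(15728 - 2543\right) - -330 = 13185 + \left(24 + 306\right) = 13185 + 330 = 13515$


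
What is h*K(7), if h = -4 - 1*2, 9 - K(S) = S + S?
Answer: 30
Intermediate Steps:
K(S) = 9 - 2*S (K(S) = 9 - (S + S) = 9 - 2*S)
h = -6 (h = -4 - 2 = -6)
h*K(7) = -6*(9 - 2*7) = -6*(9 - 14) = -6*(-5) = 30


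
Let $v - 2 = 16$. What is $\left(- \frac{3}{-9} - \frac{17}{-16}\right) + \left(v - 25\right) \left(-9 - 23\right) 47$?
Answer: $\frac{505411}{48} \approx 10529.0$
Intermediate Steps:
$v = 18$ ($v = 2 + 16 = 18$)
$\left(- \frac{3}{-9} - \frac{17}{-16}\right) + \left(v - 25\right) \left(-9 - 23\right) 47 = \left(- \frac{3}{-9} - \frac{17}{-16}\right) + \left(18 - 25\right) \left(-9 - 23\right) 47 = \left(\left(-3\right) \left(- \frac{1}{9}\right) - - \frac{17}{16}\right) + \left(-7\right) \left(-32\right) 47 = \left(\frac{1}{3} + \frac{17}{16}\right) + 224 \cdot 47 = \frac{67}{48} + 10528 = \frac{505411}{48}$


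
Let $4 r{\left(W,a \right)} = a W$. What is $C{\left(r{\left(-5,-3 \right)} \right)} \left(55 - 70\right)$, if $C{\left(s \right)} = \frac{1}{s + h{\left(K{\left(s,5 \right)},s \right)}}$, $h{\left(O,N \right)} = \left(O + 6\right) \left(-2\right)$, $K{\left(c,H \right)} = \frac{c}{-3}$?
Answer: $\frac{60}{23} \approx 2.6087$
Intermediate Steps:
$K{\left(c,H \right)} = - \frac{c}{3}$ ($K{\left(c,H \right)} = c \left(- \frac{1}{3}\right) = - \frac{c}{3}$)
$h{\left(O,N \right)} = -12 - 2 O$ ($h{\left(O,N \right)} = \left(6 + O\right) \left(-2\right) = -12 - 2 O$)
$r{\left(W,a \right)} = \frac{W a}{4}$ ($r{\left(W,a \right)} = \frac{a W}{4} = \frac{W a}{4}$)
$C{\left(s \right)} = \frac{1}{-12 + \frac{5 s}{3}}$ ($C{\left(s \right)} = \frac{1}{s - \left(12 + 2 \left(- \frac{s}{3}\right)\right)} = \frac{1}{s + \left(-12 + \frac{2 s}{3}\right)} = \frac{1}{-12 + \frac{5 s}{3}}$)
$C{\left(r{\left(-5,-3 \right)} \right)} \left(55 - 70\right) = \frac{3}{-36 + 5 \cdot \frac{1}{4} \left(-5\right) \left(-3\right)} \left(55 - 70\right) = \frac{3}{-36 + 5 \cdot \frac{15}{4}} \left(-15\right) = \frac{3}{-36 + \frac{75}{4}} \left(-15\right) = \frac{3}{- \frac{69}{4}} \left(-15\right) = 3 \left(- \frac{4}{69}\right) \left(-15\right) = \left(- \frac{4}{23}\right) \left(-15\right) = \frac{60}{23}$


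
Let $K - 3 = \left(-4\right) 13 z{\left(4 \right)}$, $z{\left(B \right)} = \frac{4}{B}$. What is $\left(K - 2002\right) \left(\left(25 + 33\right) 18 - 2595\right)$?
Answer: $3181101$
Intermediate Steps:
$K = -49$ ($K = 3 + \left(-4\right) 13 \cdot \frac{4}{4} = 3 - 52 \cdot 4 \cdot \frac{1}{4} = 3 - 52 = -49$)
$\left(K - 2002\right) \left(\left(25 + 33\right) 18 - 2595\right) = \left(-49 - 2002\right) \left(\left(25 + 33\right) 18 - 2595\right) = - 2051 \left(58 \cdot 18 - 2595\right) = - 2051 \left(1044 - 2595\right) = \left(-2051\right) \left(-1551\right) = 3181101$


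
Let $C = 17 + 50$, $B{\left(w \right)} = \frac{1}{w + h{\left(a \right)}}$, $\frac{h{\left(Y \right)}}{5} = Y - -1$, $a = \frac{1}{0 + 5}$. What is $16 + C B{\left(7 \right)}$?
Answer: $\frac{275}{13} \approx 21.154$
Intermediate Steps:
$a = \frac{1}{5} \approx 0.2$
$h{\left(Y \right)} = 5 + 5 Y$ ($h{\left(Y \right)} = 5 \left(Y - -1\right) = 5 \left(Y + 1\right) = 5 \left(1 + Y\right) = 5 + 5 Y$)
$B{\left(w \right)} = \frac{1}{6 + w}$ ($B{\left(w \right)} = \frac{1}{w + \left(5 + 5 \cdot \frac{1}{5}\right)} = \frac{1}{w + \left(5 + 1\right)} = \frac{1}{w + 6} = \frac{1}{6 + w}$)
$C = 67$
$16 + C B{\left(7 \right)} = 16 + \frac{67}{6 + 7} = 16 + \frac{67}{13} = \frac{275}{13}$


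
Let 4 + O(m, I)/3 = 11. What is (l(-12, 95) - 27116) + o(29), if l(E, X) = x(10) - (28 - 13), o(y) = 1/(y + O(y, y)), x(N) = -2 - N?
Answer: -1357149/50 ≈ -27143.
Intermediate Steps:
O(m, I) = 21 (O(m, I) = -12 + 3*11 = -12 + 33 = 21)
o(y) = 1/(21 + y) (o(y) = 1/(y + 21) = 1/(21 + y))
l(E, X) = -27 (l(E, X) = (-2 - 1*10) - (28 - 13) = (-2 - 10) - 1*15 = -12 - 15 = -27)
(l(-12, 95) - 27116) + o(29) = (-27 - 27116) + 1/(21 + 29) = -27143 + 1/50 = -1357149/50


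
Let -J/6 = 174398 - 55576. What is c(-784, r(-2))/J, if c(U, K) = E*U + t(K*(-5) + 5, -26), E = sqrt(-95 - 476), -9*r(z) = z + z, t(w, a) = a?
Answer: 13/356466 + 196*I*sqrt(571)/178233 ≈ 3.6469e-5 + 0.026278*I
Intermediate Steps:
r(z) = -2*z/9 (r(z) = -(z + z)/9 = -2*z/9)
E = I*sqrt(571) (E = sqrt(-571) = I*sqrt(571) ≈ 23.896*I)
c(U, K) = -26 + I*U*sqrt(571) (c(U, K) = (I*sqrt(571))*U - 26 = I*U*sqrt(571) - 26 = -26 + I*U*sqrt(571))
J = -712932 (J = -6*(174398 - 55576) = -6*118822 = -712932)
c(-784, r(-2))/J = (-26 + I*(-784)*sqrt(571))/(-712932) = (-26 - 784*I*sqrt(571))*(-1/712932) = 13/356466 + 196*I*sqrt(571)/178233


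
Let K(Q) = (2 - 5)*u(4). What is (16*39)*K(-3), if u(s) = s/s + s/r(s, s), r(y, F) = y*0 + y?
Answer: -3744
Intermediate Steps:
r(y, F) = y (r(y, F) = 0 + y = y)
u(s) = 2 (u(s) = s/s + s/s = 1 + 1 = 2)
K(Q) = -6 (K(Q) = (2 - 5)*2 = -3*2 = -6)
(16*39)*K(-3) = (16*39)*(-6) = 624*(-6) = -3744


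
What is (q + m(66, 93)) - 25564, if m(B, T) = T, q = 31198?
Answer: 5727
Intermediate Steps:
(q + m(66, 93)) - 25564 = (31198 + 93) - 25564 = 31291 - 25564 = 5727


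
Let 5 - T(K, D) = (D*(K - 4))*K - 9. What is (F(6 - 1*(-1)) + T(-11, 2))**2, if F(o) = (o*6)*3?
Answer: 36100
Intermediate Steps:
T(K, D) = 14 - D*K*(-4 + K) (T(K, D) = 5 - ((D*(K - 4))*K - 9) = 5 - ((D*(-4 + K))*K - 9) = 5 - (D*K*(-4 + K) - 9) = 5 - (-9 + D*K*(-4 + K)) = 5 + (9 - D*K*(-4 + K)) = 14 - D*K*(-4 + K))
F(o) = 18*o (F(o) = (6*o)*3 = 18*o)
(F(6 - 1*(-1)) + T(-11, 2))**2 = (18*(6 - 1*(-1)) + (14 - 1*2*(-11)**2 + 4*2*(-11)))**2 = (18*(6 + 1) + (14 - 1*2*121 - 88))**2 = (18*7 + (14 - 242 - 88))**2 = (126 - 316)**2 = (-190)**2 = 36100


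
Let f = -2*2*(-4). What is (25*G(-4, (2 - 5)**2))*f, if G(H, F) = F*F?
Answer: 32400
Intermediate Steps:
f = 16 (f = -4*(-4) = 16)
G(H, F) = F**2
(25*G(-4, (2 - 5)**2))*f = (25*((2 - 5)**2)**2)*16 = (25*((-3)**2)**2)*16 = (25*9**2)*16 = (25*81)*16 = 2025*16 = 32400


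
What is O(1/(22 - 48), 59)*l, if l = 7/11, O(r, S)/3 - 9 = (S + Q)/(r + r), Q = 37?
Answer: -26019/11 ≈ -2365.4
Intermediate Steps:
O(r, S) = 27 + 3*(37 + S)/(2*r) (O(r, S) = 27 + 3*((S + 37)/(r + r)) = 27 + 3*((37 + S)/((2*r))) = 27 + 3*((37 + S)*(1/(2*r))) = 27 + 3*((37 + S)/(2*r)) = 27 + 3*(37 + S)/(2*r))
l = 7/11 (l = 7*(1/11) = 7/11 ≈ 0.63636)
O(1/(22 - 48), 59)*l = (3*(37 + 59 + 18/(22 - 48))/(2*(1/(22 - 48))))*(7/11) = (3*(37 + 59 + 18/(-26))/(2*(1/(-26))))*(7/11) = (3*(37 + 59 + 18*(-1/26))/(2*(-1/26)))*(7/11) = ((3/2)*(-26)*(37 + 59 - 9/13))*(7/11) = ((3/2)*(-26)*(1239/13))*(7/11) = -3717*7/11 = -26019/11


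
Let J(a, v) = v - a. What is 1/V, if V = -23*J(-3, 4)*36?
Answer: -1/5796 ≈ -0.00017253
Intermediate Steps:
V = -5796 (V = -23*(4 - 1*(-3))*36 = -23*(4 + 3)*36 = -23*7*36 = -161*36 = -5796)
1/V = 1/(-5796) = -1/5796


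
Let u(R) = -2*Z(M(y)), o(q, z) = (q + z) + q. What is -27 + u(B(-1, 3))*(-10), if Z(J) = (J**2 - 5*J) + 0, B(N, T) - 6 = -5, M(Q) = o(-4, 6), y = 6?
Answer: 253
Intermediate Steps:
o(q, z) = z + 2*q
M(Q) = -2 (M(Q) = 6 + 2*(-4) = 6 - 8 = -2)
B(N, T) = 1 (B(N, T) = 6 - 5 = 1)
Z(J) = J**2 - 5*J
u(R) = -28 (u(R) = -(-4)*(-5 - 2) = -(-4)*(-7) = -2*14 = -28)
-27 + u(B(-1, 3))*(-10) = -27 - 28*(-10) = -27 + 280 = 253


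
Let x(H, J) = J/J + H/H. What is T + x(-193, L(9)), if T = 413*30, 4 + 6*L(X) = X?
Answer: 12392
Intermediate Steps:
L(X) = -⅔ + X/6
T = 12390
x(H, J) = 2 (x(H, J) = 1 + 1 = 2)
T + x(-193, L(9)) = 12390 + 2 = 12392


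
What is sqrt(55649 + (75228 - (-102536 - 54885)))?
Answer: sqrt(288298) ≈ 536.93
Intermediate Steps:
sqrt(55649 + (75228 - (-102536 - 54885))) = sqrt(55649 + (75228 - 1*(-157421))) = sqrt(55649 + (75228 + 157421)) = sqrt(55649 + 232649) = sqrt(288298)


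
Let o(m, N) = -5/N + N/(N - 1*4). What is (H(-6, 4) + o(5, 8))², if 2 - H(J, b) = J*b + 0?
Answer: 47961/64 ≈ 749.39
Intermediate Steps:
o(m, N) = -5/N + N/(-4 + N) (o(m, N) = -5/N + N/(N - 4) = -5/N + N/(-4 + N))
H(J, b) = 2 - J*b (H(J, b) = 2 - (J*b + 0) = 2 - J*b)
(H(-6, 4) + o(5, 8))² = ((2 - 1*(-6)*4) + (20 + 8² - 5*8)/(8*(-4 + 8)))² = ((2 + 24) + (⅛)*(20 + 64 - 40)/4)² = (26 + (⅛)*(¼)*44)² = (26 + 11/8)² = (219/8)² = 47961/64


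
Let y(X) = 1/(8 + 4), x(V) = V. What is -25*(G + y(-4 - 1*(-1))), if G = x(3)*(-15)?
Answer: 13475/12 ≈ 1122.9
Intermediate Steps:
G = -45 (G = 3*(-15) = -45)
y(X) = 1/12
-25*(G + y(-4 - 1*(-1))) = -25*(-45 + 1/12) = -25*(-539/12) = 13475/12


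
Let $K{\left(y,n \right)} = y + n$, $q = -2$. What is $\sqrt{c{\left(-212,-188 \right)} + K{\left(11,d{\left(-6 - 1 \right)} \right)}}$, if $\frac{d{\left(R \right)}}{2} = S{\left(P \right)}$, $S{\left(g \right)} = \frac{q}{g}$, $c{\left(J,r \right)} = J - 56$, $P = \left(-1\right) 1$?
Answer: $i \sqrt{253} \approx 15.906 i$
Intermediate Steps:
$P = -1$
$c{\left(J,r \right)} = -56 + J$ ($c{\left(J,r \right)} = J - 56 = -56 + J$)
$S{\left(g \right)} = - \frac{2}{g}$
$d{\left(R \right)} = 4$ ($d{\left(R \right)} = 2 \left(- \frac{2}{-1}\right) = 2 \left(\left(-2\right) \left(-1\right)\right) = 2 \cdot 2 = 4$)
$K{\left(y,n \right)} = n + y$
$\sqrt{c{\left(-212,-188 \right)} + K{\left(11,d{\left(-6 - 1 \right)} \right)}} = \sqrt{\left(-56 - 212\right) + \left(4 + 11\right)} = \sqrt{-268 + 15} = \sqrt{-253} = i \sqrt{253}$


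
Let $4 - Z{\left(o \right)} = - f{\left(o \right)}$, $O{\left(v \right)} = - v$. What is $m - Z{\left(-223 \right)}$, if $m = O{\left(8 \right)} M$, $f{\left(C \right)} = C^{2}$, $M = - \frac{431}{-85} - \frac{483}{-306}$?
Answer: $- \frac{12695479}{255} \approx -49786.0$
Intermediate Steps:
$M = \frac{3391}{510}$ ($M = \left(-431\right) \left(- \frac{1}{85}\right) - - \frac{161}{102} = \frac{431}{85} + \frac{161}{102} = \frac{3391}{510} \approx 6.649$)
$m = - \frac{13564}{255}$ ($m = \left(-1\right) 8 \cdot \frac{3391}{510} = \left(-8\right) \frac{3391}{510} = - \frac{13564}{255} \approx -53.192$)
$Z{\left(o \right)} = 4 + o^{2}$ ($Z{\left(o \right)} = 4 - - o^{2} = 4 + o^{2}$)
$m - Z{\left(-223 \right)} = - \frac{13564}{255} - \left(4 + \left(-223\right)^{2}\right) = - \frac{13564}{255} - \left(4 + 49729\right) = - \frac{13564}{255} - 49733 = - \frac{12695479}{255}$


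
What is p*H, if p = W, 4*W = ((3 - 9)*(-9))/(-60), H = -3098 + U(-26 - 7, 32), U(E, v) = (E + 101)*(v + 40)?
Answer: -8091/20 ≈ -404.55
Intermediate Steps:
U(E, v) = (40 + v)*(101 + E) (U(E, v) = (101 + E)*(40 + v) = (40 + v)*(101 + E))
H = 1798 (H = -3098 + (4040 + 40*(-26 - 7) + 101*32 + (-26 - 7)*32) = -3098 + (4040 + 40*(-33) + 3232 - 33*32) = -3098 + (4040 - 1320 + 3232 - 1056) = -3098 + 4896 = 1798)
W = -9/40 (W = (((3 - 9)*(-9))/(-60))/4 = (-6*(-9)*(-1/60))/4 = (54*(-1/60))/4 = (¼)*(-9/10) = -9/40 ≈ -0.22500)
p = -9/40 ≈ -0.22500
p*H = -9/40*1798 = -8091/20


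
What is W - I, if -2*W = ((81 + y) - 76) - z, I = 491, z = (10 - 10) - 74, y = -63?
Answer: -499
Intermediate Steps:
z = -74 (z = 0 - 74 = -74)
W = -8 (W = -(((81 - 63) - 76) - 1*(-74))/2 = -((18 - 76) + 74)/2 = -(-58 + 74)/2 = -½*16 = -8)
W - I = -8 - 1*491 = -8 - 491 = -499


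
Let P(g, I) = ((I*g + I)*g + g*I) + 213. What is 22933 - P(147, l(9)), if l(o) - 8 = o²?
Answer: -1926647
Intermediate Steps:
l(o) = 8 + o²
P(g, I) = 213 + I*g + g*(I + I*g) (P(g, I) = ((I + I*g)*g + I*g) + 213 = (g*(I + I*g) + I*g) + 213 = (I*g + g*(I + I*g)) + 213 = 213 + I*g + g*(I + I*g))
22933 - P(147, l(9)) = 22933 - (213 + (8 + 9²)*147² + 2*(8 + 9²)*147) = 22933 - (213 + (8 + 81)*21609 + 2*(8 + 81)*147) = 22933 - (213 + 89*21609 + 2*89*147) = 22933 - (213 + 1923201 + 26166) = 22933 - 1*1949580 = 22933 - 1949580 = -1926647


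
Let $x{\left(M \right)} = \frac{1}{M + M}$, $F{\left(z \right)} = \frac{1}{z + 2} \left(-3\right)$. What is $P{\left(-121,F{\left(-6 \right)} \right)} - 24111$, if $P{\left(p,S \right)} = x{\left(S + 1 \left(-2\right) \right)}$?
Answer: $- \frac{120557}{5} \approx -24111.0$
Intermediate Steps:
$F{\left(z \right)} = - \frac{3}{2 + z}$ ($F{\left(z \right)} = \frac{1}{2 + z} \left(-3\right) = - \frac{3}{2 + z}$)
$x{\left(M \right)} = \frac{1}{2 M}$
$P{\left(p,S \right)} = \frac{1}{2 \left(-2 + S\right)}$ ($P{\left(p,S \right)} = \frac{1}{2 \left(S + 1 \left(-2\right)\right)} = \frac{1}{2 \left(S - 2\right)} = \frac{1}{2 \left(-2 + S\right)}$)
$P{\left(-121,F{\left(-6 \right)} \right)} - 24111 = \frac{1}{2 \left(-2 - \frac{3}{2 - 6}\right)} - 24111 = \frac{1}{2 \left(-2 - \frac{3}{-4}\right)} - 24111 = \frac{1}{2 \left(-2 - - \frac{3}{4}\right)} - 24111 = \frac{1}{2 \left(-2 + \frac{3}{4}\right)} - 24111 = \frac{1}{2 \left(- \frac{5}{4}\right)} - 24111 = \frac{1}{2} \left(- \frac{4}{5}\right) - 24111 = - \frac{2}{5} - 24111 = - \frac{120557}{5}$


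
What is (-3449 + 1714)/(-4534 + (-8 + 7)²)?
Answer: 1735/4533 ≈ 0.38275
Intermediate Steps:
(-3449 + 1714)/(-4534 + (-8 + 7)²) = -1735/(-4534 + (-1)²) = -1735/(-4534 + 1) = -1735/(-4533) = -1735*(-1/4533) = 1735/4533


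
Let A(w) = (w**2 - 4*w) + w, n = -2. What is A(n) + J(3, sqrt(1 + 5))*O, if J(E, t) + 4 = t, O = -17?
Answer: 78 - 17*sqrt(6) ≈ 36.359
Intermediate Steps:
A(w) = w**2 - 3*w
J(E, t) = -4 + t
A(n) + J(3, sqrt(1 + 5))*O = -2*(-3 - 2) + (-4 + sqrt(1 + 5))*(-17) = -2*(-5) + (-4 + sqrt(6))*(-17) = 10 + (68 - 17*sqrt(6)) = 78 - 17*sqrt(6)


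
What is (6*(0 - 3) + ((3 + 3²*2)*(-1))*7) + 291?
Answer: 126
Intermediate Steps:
(6*(0 - 3) + ((3 + 3²*2)*(-1))*7) + 291 = (6*(-3) + ((3 + 9*2)*(-1))*7) + 291 = (-18 + ((3 + 18)*(-1))*7) + 291 = (-18 + (21*(-1))*7) + 291 = (-18 - 21*7) + 291 = (-18 - 147) + 291 = -165 + 291 = 126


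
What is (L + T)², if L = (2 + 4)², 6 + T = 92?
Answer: 14884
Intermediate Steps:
T = 86 (T = -6 + 92 = 86)
L = 36 (L = 6² = 36)
(L + T)² = (36 + 86)² = 122² = 14884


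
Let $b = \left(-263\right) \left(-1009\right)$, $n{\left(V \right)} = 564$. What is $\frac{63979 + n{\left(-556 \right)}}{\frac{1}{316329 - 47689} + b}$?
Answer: $\frac{17338831520}{71288190881} \approx 0.24322$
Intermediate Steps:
$b = 265367$
$\frac{63979 + n{\left(-556 \right)}}{\frac{1}{316329 - 47689} + b} = \frac{63979 + 564}{\frac{1}{316329 - 47689} + 265367} = \frac{64543}{\frac{1}{268640} + 265367} = \frac{64543}{\frac{71288190881}{268640}} = 64543 \cdot \frac{268640}{71288190881} = \frac{17338831520}{71288190881}$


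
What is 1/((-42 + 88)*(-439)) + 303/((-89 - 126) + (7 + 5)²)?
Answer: -6118853/1433774 ≈ -4.2677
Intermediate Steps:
1/((-42 + 88)*(-439)) + 303/((-89 - 126) + (7 + 5)²) = -1/439/46 + 303/(-215 + 12²) = (1/46)*(-1/439) + 303/(-215 + 144) = -1/20194 + 303/(-71) = -1/20194 + 303*(-1/71) = -1/20194 - 303/71 = -6118853/1433774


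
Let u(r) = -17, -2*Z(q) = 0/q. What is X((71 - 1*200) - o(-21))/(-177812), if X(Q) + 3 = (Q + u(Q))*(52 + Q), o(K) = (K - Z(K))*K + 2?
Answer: -306277/177812 ≈ -1.7225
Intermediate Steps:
Z(q) = 0 (Z(q) = -0/q = -½*0 = 0)
o(K) = 2 + K² (o(K) = (K - 1*0)*K + 2 = (K + 0)*K + 2 = K*K + 2 = K² + 2 = 2 + K²)
X(Q) = -3 + (-17 + Q)*(52 + Q) (X(Q) = -3 + (Q - 17)*(52 + Q) = -3 + (-17 + Q)*(52 + Q))
X((71 - 1*200) - o(-21))/(-177812) = (-887 + ((71 - 1*200) - (2 + (-21)²))² + 35*((71 - 1*200) - (2 + (-21)²)))/(-177812) = (-887 + ((71 - 200) - (2 + 441))² + 35*((71 - 200) - (2 + 441)))*(-1/177812) = (-887 + (-129 - 1*443)² + 35*(-129 - 1*443))*(-1/177812) = (-887 + (-129 - 443)² + 35*(-129 - 443))*(-1/177812) = (-887 + (-572)² + 35*(-572))*(-1/177812) = (-887 + 327184 - 20020)*(-1/177812) = 306277*(-1/177812) = -306277/177812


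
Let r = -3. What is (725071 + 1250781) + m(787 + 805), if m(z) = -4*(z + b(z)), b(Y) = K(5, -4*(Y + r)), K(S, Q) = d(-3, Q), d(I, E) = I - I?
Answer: 1969484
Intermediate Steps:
d(I, E) = 0
K(S, Q) = 0
b(Y) = 0
m(z) = -4*z (m(z) = -4*(z + 0) = -4*z)
(725071 + 1250781) + m(787 + 805) = (725071 + 1250781) - 4*(787 + 805) = 1975852 - 4*1592 = 1975852 - 6368 = 1969484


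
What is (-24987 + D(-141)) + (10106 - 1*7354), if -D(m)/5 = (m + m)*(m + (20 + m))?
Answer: -391655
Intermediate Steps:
D(m) = -10*m*(20 + 2*m) (D(m) = -5*(m + m)*(m + (20 + m)) = -5*2*m*(20 + 2*m) = -10*m*(20 + 2*m))
(-24987 + D(-141)) + (10106 - 1*7354) = (-24987 - 20*(-141)*(10 - 141)) + (10106 - 1*7354) = (-24987 - 20*(-141)*(-131)) + (10106 - 7354) = (-24987 - 369420) + 2752 = -394407 + 2752 = -391655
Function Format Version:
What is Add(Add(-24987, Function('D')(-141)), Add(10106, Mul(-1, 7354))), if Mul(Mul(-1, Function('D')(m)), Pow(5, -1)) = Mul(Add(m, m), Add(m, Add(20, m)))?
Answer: -391655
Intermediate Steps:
Function('D')(m) = Mul(-10, m, Add(20, Mul(2, m))) (Function('D')(m) = Mul(-5, Mul(Add(m, m), Add(m, Add(20, m)))) = Mul(-5, Mul(Mul(2, m), Add(20, Mul(2, m)))) = Mul(-5, Mul(2, m, Add(20, Mul(2, m)))) = Mul(-10, m, Add(20, Mul(2, m))))
Add(Add(-24987, Function('D')(-141)), Add(10106, Mul(-1, 7354))) = Add(Add(-24987, Mul(-20, -141, Add(10, -141))), Add(10106, Mul(-1, 7354))) = Add(Add(-24987, Mul(-20, -141, -131)), Add(10106, -7354)) = Add(Add(-24987, -369420), 2752) = Add(-394407, 2752) = -391655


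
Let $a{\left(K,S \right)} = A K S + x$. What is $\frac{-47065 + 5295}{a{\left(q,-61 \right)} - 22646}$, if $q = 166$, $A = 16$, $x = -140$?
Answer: $\frac{20885}{92401} \approx 0.22603$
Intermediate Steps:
$a{\left(K,S \right)} = -140 + 16 K S$ ($a{\left(K,S \right)} = 16 K S - 140 = -140 + 16 K S$)
$\frac{-47065 + 5295}{a{\left(q,-61 \right)} - 22646} = \frac{-47065 + 5295}{\left(-140 + 16 \cdot 166 \left(-61\right)\right) - 22646} = - \frac{41770}{\left(-140 - 162016\right) - 22646} = - \frac{41770}{-162156 - 22646} = - \frac{41770}{-184802} = \left(-41770\right) \left(- \frac{1}{184802}\right) = \frac{20885}{92401}$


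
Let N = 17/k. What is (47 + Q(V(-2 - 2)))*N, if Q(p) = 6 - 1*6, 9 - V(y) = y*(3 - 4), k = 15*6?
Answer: 799/90 ≈ 8.8778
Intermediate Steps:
k = 90
N = 17/90 ≈ 0.18889
V(y) = 9 + y (V(y) = 9 - y*(3 - 4) = 9 - y*(-1) = 9 - (-1)*y = 9 + y)
Q(p) = 0 (Q(p) = 6 - 6 = 0)
(47 + Q(V(-2 - 2)))*N = (47 + 0)*(17/90) = 47*(17/90) = 799/90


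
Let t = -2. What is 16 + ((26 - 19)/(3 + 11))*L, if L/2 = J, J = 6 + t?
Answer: 20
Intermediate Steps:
J = 4 (J = 6 - 2 = 4)
L = 8 (L = 2*4 = 8)
16 + ((26 - 19)/(3 + 11))*L = 16 + ((26 - 19)/(3 + 11))*8 = 16 + (7/14)*8 = 16 + (7*(1/14))*8 = 16 + (½)*8 = 16 + 4 = 20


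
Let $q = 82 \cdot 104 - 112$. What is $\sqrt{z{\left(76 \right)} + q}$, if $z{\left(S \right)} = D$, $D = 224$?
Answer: $24 \sqrt{15} \approx 92.952$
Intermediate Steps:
$z{\left(S \right)} = 224$
$q = 8416$ ($q = 8528 - 112 = 8416$)
$\sqrt{z{\left(76 \right)} + q} = \sqrt{224 + 8416} = \sqrt{8640} = 24 \sqrt{15}$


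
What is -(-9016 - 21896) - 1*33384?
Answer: -2472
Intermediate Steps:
-(-9016 - 21896) - 1*33384 = -1*(-30912) - 33384 = 30912 - 33384 = -2472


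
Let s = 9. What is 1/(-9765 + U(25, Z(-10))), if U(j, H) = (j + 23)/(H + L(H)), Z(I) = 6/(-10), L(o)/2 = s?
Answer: -29/283105 ≈ -0.00010244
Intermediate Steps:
L(o) = 18 (L(o) = 2*9 = 18)
Z(I) = -⅗ (Z(I) = 6*(-⅒) = -⅗)
U(j, H) = (23 + j)/(18 + H) (U(j, H) = (j + 23)/(H + 18) = (23 + j)/(18 + H))
1/(-9765 + U(25, Z(-10))) = 1/(-9765 + (23 + 25)/(18 - ⅗)) = 1/(-9765 + 48/(87/5)) = 1/(-9765 + (5/87)*48) = 1/(-9765 + 80/29) = 1/(-283105/29) = -29/283105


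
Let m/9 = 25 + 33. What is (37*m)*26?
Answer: 502164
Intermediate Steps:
m = 522 (m = 9*(25 + 33) = 9*58 = 522)
(37*m)*26 = (37*522)*26 = 19314*26 = 502164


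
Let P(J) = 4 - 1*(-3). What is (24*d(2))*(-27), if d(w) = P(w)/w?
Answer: -2268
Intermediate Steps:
P(J) = 7 (P(J) = 4 + 3 = 7)
d(w) = 7/w
(24*d(2))*(-27) = (24*(7/2))*(-27) = 84*(-27) = -2268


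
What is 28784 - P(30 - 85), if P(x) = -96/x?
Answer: 1583024/55 ≈ 28782.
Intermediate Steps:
28784 - P(30 - 85) = 28784 - (-96)/(30 - 85) = 28784 - (-96)/(-55) = 28784 - (-96)*(-1)/55 = 28784 - 1*96/55 = 28784 - 96/55 = 1583024/55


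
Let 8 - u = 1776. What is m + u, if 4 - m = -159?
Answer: -1605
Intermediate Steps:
m = 163 (m = 4 - 1*(-159) = 4 + 159 = 163)
u = -1768 (u = 8 - 1*1776 = 8 - 1776 = -1768)
m + u = 163 - 1768 = -1605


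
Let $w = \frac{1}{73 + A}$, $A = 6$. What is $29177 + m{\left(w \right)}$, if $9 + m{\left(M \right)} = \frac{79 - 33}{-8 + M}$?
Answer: $\frac{18401374}{631} \approx 29162.0$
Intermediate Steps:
$w = \frac{1}{79}$ ($w = \frac{1}{73 + 6} = \frac{1}{79} \approx 0.012658$)
$m{\left(M \right)} = -9 + \frac{46}{-8 + M}$ ($m{\left(M \right)} = -9 + \frac{79 - 33}{-8 + M} = -9 + \frac{46}{-8 + M}$)
$29177 + m{\left(w \right)} = 29177 + \frac{118 - \frac{9}{79}}{-8 + \frac{1}{79}} = 29177 + \frac{118 - \frac{9}{79}}{- \frac{631}{79}} = 29177 - \frac{9313}{631} = \frac{18401374}{631}$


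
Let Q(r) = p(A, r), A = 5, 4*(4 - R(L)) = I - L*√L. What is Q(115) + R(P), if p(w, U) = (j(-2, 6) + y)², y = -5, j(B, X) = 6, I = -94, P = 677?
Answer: 57/2 + 677*√677/4 ≈ 4432.3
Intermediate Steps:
R(L) = 55/2 + L^(3/2)/4 (R(L) = 4 - (-94 - L*√L)/4 = 4 - (-94 - L^(3/2))/4 = 4 + (47/2 + L^(3/2)/4) = 55/2 + L^(3/2)/4)
p(w, U) = 1 (p(w, U) = (6 - 5)² = 1² = 1)
Q(r) = 1
Q(115) + R(P) = 1 + (55/2 + 677^(3/2)/4) = 1 + (55/2 + (677*√677)/4) = 1 + (55/2 + 677*√677/4) = 57/2 + 677*√677/4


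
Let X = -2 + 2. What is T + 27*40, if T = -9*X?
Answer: 1080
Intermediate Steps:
X = 0
T = 0 (T = -9*0 = 0)
T + 27*40 = 0 + 27*40 = 0 + 1080 = 1080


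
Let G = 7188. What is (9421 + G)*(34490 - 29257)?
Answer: 86914897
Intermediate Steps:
(9421 + G)*(34490 - 29257) = (9421 + 7188)*(34490 - 29257) = 16609*5233 = 86914897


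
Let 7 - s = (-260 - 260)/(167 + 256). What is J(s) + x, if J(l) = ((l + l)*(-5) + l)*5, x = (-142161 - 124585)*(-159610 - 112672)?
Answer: 3413616298079/47 ≈ 7.2630e+10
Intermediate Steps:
x = 72630134372 (x = -266746*(-272282) = 72630134372)
s = 3481/423 (s = 7 - (-260 - 260)/(167 + 256) = 7 - (-520)/423 = 7 - 1*(-520/423) = 7 + 520/423 = 3481/423 ≈ 8.2293)
J(l) = -45*l (J(l) = ((2*l)*(-5) + l)*5 = (-10*l + l)*5 = -9*l*5 = -45*l)
J(s) + x = -45*3481/423 + 72630134372 = -17405/47 + 72630134372 = 3413616298079/47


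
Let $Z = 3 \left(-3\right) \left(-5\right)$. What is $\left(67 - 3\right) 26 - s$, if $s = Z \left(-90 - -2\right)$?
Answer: $5624$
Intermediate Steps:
$Z = 45$ ($Z = \left(-9\right) \left(-5\right) = 45$)
$s = -3960$ ($s = 45 \left(-90 - -2\right) = 45 \left(-90 + 2\right) = 45 \left(-88\right) = -3960$)
$\left(67 - 3\right) 26 - s = \left(67 - 3\right) 26 - -3960 = 64 \cdot 26 + 3960 = 1664 + 3960 = 5624$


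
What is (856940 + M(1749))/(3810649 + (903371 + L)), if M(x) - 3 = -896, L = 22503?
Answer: 285349/1578841 ≈ 0.18073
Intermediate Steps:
M(x) = -893 (M(x) = 3 - 896 = -893)
(856940 + M(1749))/(3810649 + (903371 + L)) = (856940 - 893)/(3810649 + (903371 + 22503)) = 856047/(3810649 + 925874) = 856047/4736523 = 856047*(1/4736523) = 285349/1578841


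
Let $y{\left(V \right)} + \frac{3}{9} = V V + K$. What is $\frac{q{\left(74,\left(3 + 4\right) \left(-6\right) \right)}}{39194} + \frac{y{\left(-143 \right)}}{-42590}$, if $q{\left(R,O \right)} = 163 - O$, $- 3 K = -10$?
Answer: $- \frac{396432369}{834636230} \approx -0.47498$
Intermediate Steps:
$K = \frac{10}{3}$ ($K = \left(- \frac{1}{3}\right) \left(-10\right) = \frac{10}{3} \approx 3.3333$)
$y{\left(V \right)} = 3 + V^{2}$ ($y{\left(V \right)} = - \frac{1}{3} + \left(V V + \frac{10}{3}\right) = - \frac{1}{3} + \left(V^{2} + \frac{10}{3}\right) = - \frac{1}{3} + \left(\frac{10}{3} + V^{2}\right) = 3 + V^{2}$)
$\frac{q{\left(74,\left(3 + 4\right) \left(-6\right) \right)}}{39194} + \frac{y{\left(-143 \right)}}{-42590} = \frac{163 - \left(3 + 4\right) \left(-6\right)}{39194} + \frac{3 + \left(-143\right)^{2}}{-42590} = \left(163 - 7 \left(-6\right)\right) \frac{1}{39194} + \left(3 + 20449\right) \left(- \frac{1}{42590}\right) = \left(163 - -42\right) \frac{1}{39194} + 20452 \left(- \frac{1}{42590}\right) = \left(163 + 42\right) \frac{1}{39194} - \frac{10226}{21295} = 205 \cdot \frac{1}{39194} - \frac{10226}{21295} = \frac{205}{39194} - \frac{10226}{21295} = - \frac{396432369}{834636230}$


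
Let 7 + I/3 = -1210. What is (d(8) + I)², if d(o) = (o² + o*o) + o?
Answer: 12355225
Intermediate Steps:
I = -3651 (I = -21 + 3*(-1210) = -21 - 3630 = -3651)
d(o) = o + 2*o² (d(o) = (o² + o²) + o = 2*o² + o = o + 2*o²)
(d(8) + I)² = (8*(1 + 2*8) - 3651)² = (8*(1 + 16) - 3651)² = (8*17 - 3651)² = (136 - 3651)² = (-3515)² = 12355225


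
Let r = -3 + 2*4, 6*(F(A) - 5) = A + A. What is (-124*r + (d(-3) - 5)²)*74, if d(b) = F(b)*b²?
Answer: 25234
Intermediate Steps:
F(A) = 5 + A/3 (F(A) = 5 + (A + A)/6 = 5 + (2*A)/6 = 5 + A/3)
d(b) = b²*(5 + b/3) (d(b) = (5 + b/3)*b² = b²*(5 + b/3))
r = 5 (r = -3 + 8 = 5)
(-124*r + (d(-3) - 5)²)*74 = (-124*5 + ((⅓)*(-3)²*(15 - 3) - 5)²)*74 = (-620 + ((⅓)*9*12 - 5)²)*74 = (-620 + (36 - 5)²)*74 = (-620 + 31²)*74 = (-620 + 961)*74 = 341*74 = 25234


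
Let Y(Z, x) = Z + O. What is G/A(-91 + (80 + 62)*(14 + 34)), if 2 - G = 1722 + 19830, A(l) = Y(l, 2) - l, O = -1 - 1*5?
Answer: 10775/3 ≈ 3591.7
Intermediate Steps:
O = -6 (O = -1 - 5 = -6)
Y(Z, x) = -6 + Z (Y(Z, x) = Z - 6 = -6 + Z)
A(l) = -6 (A(l) = (-6 + l) - l = -6)
G = -21550 (G = 2 - (1722 + 19830) = 2 - 1*21552 = 2 - 21552 = -21550)
G/A(-91 + (80 + 62)*(14 + 34)) = -21550/(-6) = -21550*(-⅙) = 10775/3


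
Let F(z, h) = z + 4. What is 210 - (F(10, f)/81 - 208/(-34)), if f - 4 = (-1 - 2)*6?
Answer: 280508/1377 ≈ 203.71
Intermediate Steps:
f = -14 (f = 4 + (-1 - 2)*6 = 4 - 3*6 = 4 - 18 = -14)
F(z, h) = 4 + z
210 - (F(10, f)/81 - 208/(-34)) = 210 - ((4 + 10)/81 - 208/(-34)) = 210 - (14*(1/81) - 208*(-1/34)) = 210 - (14/81 + 104/17) = 210 - 1*8662/1377 = 210 - 8662/1377 = 280508/1377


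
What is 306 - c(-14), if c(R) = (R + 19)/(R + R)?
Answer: 8573/28 ≈ 306.18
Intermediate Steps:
c(R) = (19 + R)/(2*R) (c(R) = (19 + R)/((2*R)) = (19 + R)*(1/(2*R)) = (19 + R)/(2*R))
306 - c(-14) = 306 - (19 - 14)/(2*(-14)) = 306 - (-1)*5/(2*14) = 306 - 1*(-5/28) = 306 + 5/28 = 8573/28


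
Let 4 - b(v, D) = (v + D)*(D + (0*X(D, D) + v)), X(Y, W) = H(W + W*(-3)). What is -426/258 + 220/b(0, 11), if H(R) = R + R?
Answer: -17767/5031 ≈ -3.5315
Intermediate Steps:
H(R) = 2*R
X(Y, W) = -4*W (X(Y, W) = 2*(W + W*(-3)) = 2*(W - 3*W) = 2*(-2*W) = -4*W)
b(v, D) = 4 - (D + v)² (b(v, D) = 4 - (v + D)*(D + (0*(-4*D) + v)) = 4 - (D + v)*(D + (0 + v)) = 4 - (D + v)*(D + v) = 4 - (D + v)²)
-426/258 + 220/b(0, 11) = -426/258 + 220/(4 - (11 + 0)²) = -426*1/258 + 220/(4 - 1*11²) = -71/43 + 220/(4 - 1*121) = -71/43 + 220/(4 - 121) = -71/43 + 220/(-117) = -71/43 + 220*(-1/117) = -71/43 - 220/117 = -17767/5031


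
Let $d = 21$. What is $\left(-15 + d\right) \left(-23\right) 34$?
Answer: $-4692$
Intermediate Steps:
$\left(-15 + d\right) \left(-23\right) 34 = \left(-15 + 21\right) \left(-23\right) 34 = 6 \left(-23\right) 34 = \left(-138\right) 34 = -4692$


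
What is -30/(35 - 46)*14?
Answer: 420/11 ≈ 38.182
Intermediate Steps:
-30/(35 - 46)*14 = -30/(-11)*14 = -30*(-1/11)*14 = (30/11)*14 = 420/11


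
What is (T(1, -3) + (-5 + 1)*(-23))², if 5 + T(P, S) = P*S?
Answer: 7056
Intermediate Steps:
T(P, S) = -5 + P*S
(T(1, -3) + (-5 + 1)*(-23))² = ((-5 + 1*(-3)) + (-5 + 1)*(-23))² = ((-5 - 3) - 4*(-23))² = (-8 + 92)² = 84² = 7056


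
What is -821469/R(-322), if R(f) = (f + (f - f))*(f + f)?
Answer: -821469/207368 ≈ -3.9614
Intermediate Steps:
R(f) = 2*f**2 (R(f) = (f + 0)*(2*f) = f*(2*f) = 2*f**2)
-821469/R(-322) = -821469/(2*(-322)**2) = -821469/(2*103684) = -821469/207368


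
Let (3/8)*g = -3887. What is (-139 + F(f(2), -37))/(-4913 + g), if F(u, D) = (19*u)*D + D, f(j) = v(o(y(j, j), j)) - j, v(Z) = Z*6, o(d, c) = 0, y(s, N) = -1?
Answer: -738/9167 ≈ -0.080506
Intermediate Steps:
g = -31096/3 (g = (8/3)*(-3887) = -31096/3 ≈ -10365.)
v(Z) = 6*Z
f(j) = -j (f(j) = 6*0 - j = 0 - j = -j)
F(u, D) = D + 19*D*u (F(u, D) = 19*D*u + D = D + 19*D*u)
(-139 + F(f(2), -37))/(-4913 + g) = (-139 - 37*(1 + 19*(-1*2)))/(-4913 - 31096/3) = (-139 - 37*(1 + 19*(-2)))/(-45835/3) = (-139 - 37*(1 - 38))*(-3/45835) = (-139 - 37*(-37))*(-3/45835) = (-139 + 1369)*(-3/45835) = 1230*(-3/45835) = -738/9167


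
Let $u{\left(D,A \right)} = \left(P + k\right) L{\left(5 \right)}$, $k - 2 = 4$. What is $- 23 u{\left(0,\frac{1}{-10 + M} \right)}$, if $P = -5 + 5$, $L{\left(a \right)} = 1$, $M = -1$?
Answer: $-138$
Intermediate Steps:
$k = 6$ ($k = 2 + 4 = 6$)
$P = 0$
$u{\left(D,A \right)} = 6$ ($u{\left(D,A \right)} = \left(0 + 6\right) 1 = 6 \cdot 1 = 6$)
$- 23 u{\left(0,\frac{1}{-10 + M} \right)} = \left(-23\right) 6 = -138$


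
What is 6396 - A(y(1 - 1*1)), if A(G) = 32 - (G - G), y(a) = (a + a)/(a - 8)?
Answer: 6364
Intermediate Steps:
y(a) = 2*a/(-8 + a) (y(a) = (2*a)/(-8 + a) = 2*a/(-8 + a))
A(G) = 32 (A(G) = 32 - 1*0 = 32 + 0 = 32)
6396 - A(y(1 - 1*1)) = 6396 - 1*32 = 6396 - 32 = 6364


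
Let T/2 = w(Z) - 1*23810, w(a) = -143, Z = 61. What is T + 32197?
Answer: -15709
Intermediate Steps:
T = -47906 (T = 2*(-143 - 1*23810) = 2*(-143 - 23810) = 2*(-23953) = -47906)
T + 32197 = -47906 + 32197 = -15709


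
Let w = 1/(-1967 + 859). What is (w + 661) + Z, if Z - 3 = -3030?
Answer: -2621529/1108 ≈ -2366.0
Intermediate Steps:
w = -1/1108 (w = 1/(-1108) = -1/1108 ≈ -0.00090253)
Z = -3027 (Z = 3 - 3030 = -3027)
(w + 661) + Z = (-1/1108 + 661) - 3027 = 732387/1108 - 3027 = -2621529/1108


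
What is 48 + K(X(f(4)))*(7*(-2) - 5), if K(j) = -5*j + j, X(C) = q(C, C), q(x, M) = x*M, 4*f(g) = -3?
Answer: 363/4 ≈ 90.750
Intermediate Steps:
f(g) = -3/4 (f(g) = (1/4)*(-3) = -3/4)
q(x, M) = M*x
X(C) = C**2 (X(C) = C*C = C**2)
K(j) = -4*j
48 + K(X(f(4)))*(7*(-2) - 5) = 48 + (-4*(-3/4)**2)*(7*(-2) - 5) = 48 + (-4*9/16)*(-14 - 5) = 48 - 9/4*(-19) = 48 + 171/4 = 363/4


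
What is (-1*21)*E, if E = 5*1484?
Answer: -155820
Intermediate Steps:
E = 7420
(-1*21)*E = -1*21*7420 = -21*7420 = -155820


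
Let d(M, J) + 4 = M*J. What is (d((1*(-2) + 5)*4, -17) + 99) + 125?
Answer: 16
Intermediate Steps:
d(M, J) = -4 + J*M (d(M, J) = -4 + M*J = -4 + J*M)
(d((1*(-2) + 5)*4, -17) + 99) + 125 = ((-4 - 17*(1*(-2) + 5)*4) + 99) + 125 = ((-4 - 17*(-2 + 5)*4) + 99) + 125 = ((-4 - 51*4) + 99) + 125 = ((-4 - 17*12) + 99) + 125 = ((-4 - 204) + 99) + 125 = (-208 + 99) + 125 = -109 + 125 = 16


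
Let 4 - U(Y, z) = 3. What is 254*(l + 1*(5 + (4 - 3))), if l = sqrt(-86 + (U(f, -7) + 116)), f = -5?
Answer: 1524 + 254*sqrt(31) ≈ 2938.2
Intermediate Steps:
U(Y, z) = 1 (U(Y, z) = 4 - 1*3 = 4 - 3 = 1)
l = sqrt(31) (l = sqrt(-86 + (1 + 116)) = sqrt(-86 + 117) = sqrt(31) ≈ 5.5678)
254*(l + 1*(5 + (4 - 3))) = 254*(sqrt(31) + 1*(5 + (4 - 3))) = 254*(sqrt(31) + 1*(5 + 1)) = 254*(sqrt(31) + 1*6) = 254*(sqrt(31) + 6) = 254*(6 + sqrt(31)) = 1524 + 254*sqrt(31)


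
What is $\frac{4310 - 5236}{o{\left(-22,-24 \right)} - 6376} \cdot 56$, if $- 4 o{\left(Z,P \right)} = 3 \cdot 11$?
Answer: $\frac{207424}{25537} \approx 8.1225$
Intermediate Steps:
$o{\left(Z,P \right)} = - \frac{33}{4}$ ($o{\left(Z,P \right)} = - \frac{3 \cdot 11}{4} = \left(- \frac{1}{4}\right) 33 = - \frac{33}{4}$)
$\frac{4310 - 5236}{o{\left(-22,-24 \right)} - 6376} \cdot 56 = \frac{4310 - 5236}{- \frac{33}{4} - 6376} \cdot 56 = - \frac{926}{- \frac{25537}{4}} \cdot 56 = \left(-926\right) \left(- \frac{4}{25537}\right) 56 = \frac{3704}{25537} \cdot 56 = \frac{207424}{25537}$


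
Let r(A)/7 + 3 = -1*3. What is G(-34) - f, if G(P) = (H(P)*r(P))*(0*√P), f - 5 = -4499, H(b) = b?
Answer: 4494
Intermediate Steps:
r(A) = -42 (r(A) = -21 + 7*(-1*3) = -21 + 7*(-3) = -21 - 21 = -42)
f = -4494 (f = 5 - 4499 = -4494)
G(P) = 0 (G(P) = (P*(-42))*(0*√P) = -42*P*0 = 0)
G(-34) - f = 0 - 1*(-4494) = 0 + 4494 = 4494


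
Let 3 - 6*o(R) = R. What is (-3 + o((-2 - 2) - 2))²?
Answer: 9/4 ≈ 2.2500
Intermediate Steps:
o(R) = ½ - R/6
(-3 + o((-2 - 2) - 2))² = (-3 + (½ - ((-2 - 2) - 2)/6))² = (-3 + (½ - (-4 - 2)/6))² = (-3 + (½ - ⅙*(-6)))² = (-3 + (½ + 1))² = (-3 + 3/2)² = (-3/2)² = 9/4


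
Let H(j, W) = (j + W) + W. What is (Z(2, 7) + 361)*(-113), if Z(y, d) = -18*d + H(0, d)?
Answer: -28137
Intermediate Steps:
H(j, W) = j + 2*W (H(j, W) = (W + j) + W = j + 2*W)
Z(y, d) = -16*d (Z(y, d) = -18*d + (0 + 2*d) = -18*d + 2*d = -16*d)
(Z(2, 7) + 361)*(-113) = (-16*7 + 361)*(-113) = (-112 + 361)*(-113) = 249*(-113) = -28137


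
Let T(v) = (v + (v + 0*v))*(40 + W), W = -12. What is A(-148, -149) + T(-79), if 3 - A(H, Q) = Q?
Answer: -4272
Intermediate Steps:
A(H, Q) = 3 - Q
T(v) = 56*v (T(v) = (v + (v + 0*v))*(40 - 12) = (v + (v + 0))*28 = (v + v)*28 = (2*v)*28 = 56*v)
A(-148, -149) + T(-79) = (3 - 1*(-149)) + 56*(-79) = (3 + 149) - 4424 = 152 - 4424 = -4272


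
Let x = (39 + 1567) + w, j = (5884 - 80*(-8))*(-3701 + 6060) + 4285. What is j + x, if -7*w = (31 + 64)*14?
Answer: 15395817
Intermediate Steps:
w = -190 (w = -(31 + 64)*14/7 = -95*14/7 = -⅐*1330 = -190)
j = 15394401 (j = (5884 + 640)*2359 + 4285 = 6524*2359 + 4285 = 15390116 + 4285 = 15394401)
x = 1416 (x = (39 + 1567) - 190 = 1606 - 190 = 1416)
j + x = 15394401 + 1416 = 15395817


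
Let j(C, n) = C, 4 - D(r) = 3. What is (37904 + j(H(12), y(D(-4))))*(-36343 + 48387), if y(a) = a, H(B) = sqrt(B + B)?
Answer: 456515776 + 24088*sqrt(6) ≈ 4.5657e+8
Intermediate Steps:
D(r) = 1 (D(r) = 4 - 1*3 = 4 - 3 = 1)
H(B) = sqrt(2)*sqrt(B) (H(B) = sqrt(2*B) = sqrt(2)*sqrt(B))
(37904 + j(H(12), y(D(-4))))*(-36343 + 48387) = (37904 + sqrt(2)*sqrt(12))*(-36343 + 48387) = (37904 + sqrt(2)*(2*sqrt(3)))*12044 = (37904 + 2*sqrt(6))*12044 = 456515776 + 24088*sqrt(6)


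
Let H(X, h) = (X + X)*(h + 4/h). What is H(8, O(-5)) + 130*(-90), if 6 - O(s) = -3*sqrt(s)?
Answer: 28*(-1233*sqrt(5) + 2510*I)/(3*(sqrt(5) - 2*I)) ≈ -11599.0 + 102.03*I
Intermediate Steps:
O(s) = 6 + 3*sqrt(s) (O(s) = 6 - (-3)*sqrt(s) = 6 + 3*sqrt(s))
H(X, h) = 2*X*(h + 4/h) (H(X, h) = (2*X)*(h + 4/h) = 2*X*(h + 4/h))
H(8, O(-5)) + 130*(-90) = 2*8*(4 + (6 + 3*sqrt(-5))**2)/(6 + 3*sqrt(-5)) + 130*(-90) = 2*8*(4 + (6 + 3*(I*sqrt(5)))**2)/(6 + 3*(I*sqrt(5))) - 11700 = 2*8*(4 + (6 + 3*I*sqrt(5))**2)/(6 + 3*I*sqrt(5)) - 11700 = 16*(4 + (6 + 3*I*sqrt(5))**2)/(6 + 3*I*sqrt(5)) - 11700 = -11700 + 16*(4 + (6 + 3*I*sqrt(5))**2)/(6 + 3*I*sqrt(5))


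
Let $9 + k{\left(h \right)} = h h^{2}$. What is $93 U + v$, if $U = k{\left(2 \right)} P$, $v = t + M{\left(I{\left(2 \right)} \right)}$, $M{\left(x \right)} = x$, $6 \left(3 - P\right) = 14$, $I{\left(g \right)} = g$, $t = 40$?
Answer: $-20$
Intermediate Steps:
$P = \frac{2}{3}$ ($P = 3 - \frac{7}{3} = \frac{2}{3} \approx 0.66667$)
$k{\left(h \right)} = -9 + h^{3}$ ($k{\left(h \right)} = -9 + h h^{2} = -9 + h^{3}$)
$v = 42$ ($v = 40 + 2 = 42$)
$U = - \frac{2}{3}$ ($U = \left(-9 + 2^{3}\right) \frac{2}{3} = \left(-9 + 8\right) \frac{2}{3} = \left(-1\right) \frac{2}{3} = - \frac{2}{3} \approx -0.66667$)
$93 U + v = 93 \left(- \frac{2}{3}\right) + 42 = -62 + 42 = -20$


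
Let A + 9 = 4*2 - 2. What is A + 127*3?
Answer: 378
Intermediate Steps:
A = -3 (A = -9 + (4*2 - 2) = -9 + (8 - 2) = -9 + 6 = -3)
A + 127*3 = -3 + 127*3 = -3 + 381 = 378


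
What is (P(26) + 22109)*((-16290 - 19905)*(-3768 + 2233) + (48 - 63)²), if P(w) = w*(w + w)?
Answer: 1303482602550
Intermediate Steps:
P(w) = 2*w² (P(w) = w*(2*w) = 2*w²)
(P(26) + 22109)*((-16290 - 19905)*(-3768 + 2233) + (48 - 63)²) = (2*26² + 22109)*((-16290 - 19905)*(-3768 + 2233) + (48 - 63)²) = (2*676 + 22109)*(-36195*(-1535) + (-15)²) = (1352 + 22109)*(55559325 + 225) = 23461*55559550 = 1303482602550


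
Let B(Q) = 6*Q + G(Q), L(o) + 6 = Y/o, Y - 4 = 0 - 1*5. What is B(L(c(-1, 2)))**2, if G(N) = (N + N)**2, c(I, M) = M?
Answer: 16900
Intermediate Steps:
Y = -1 (Y = 4 + (0 - 1*5) = 4 + (0 - 5) = 4 - 5 = -1)
G(N) = 4*N**2 (G(N) = (2*N)**2 = 4*N**2)
L(o) = -6 - 1/o
B(Q) = 4*Q**2 + 6*Q (B(Q) = 6*Q + 4*Q**2 = 4*Q**2 + 6*Q)
B(L(c(-1, 2)))**2 = (2*(-6 - 1/2)*(3 + 2*(-6 - 1/2)))**2 = (2*(-13/2)*(3 + 2*(-13/2)))**2 = (2*(-13/2)*(3 - 13))**2 = (2*(-13/2)*(-10))**2 = 130**2 = 16900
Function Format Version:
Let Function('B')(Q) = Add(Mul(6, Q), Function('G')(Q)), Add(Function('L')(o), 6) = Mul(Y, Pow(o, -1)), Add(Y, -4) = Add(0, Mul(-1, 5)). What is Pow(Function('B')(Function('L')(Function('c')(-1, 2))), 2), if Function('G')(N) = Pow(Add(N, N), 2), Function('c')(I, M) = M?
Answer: 16900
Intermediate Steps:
Y = -1 (Y = Add(4, Add(0, Mul(-1, 5))) = Add(4, Add(0, -5)) = Add(4, -5) = -1)
Function('G')(N) = Mul(4, Pow(N, 2)) (Function('G')(N) = Pow(Mul(2, N), 2) = Mul(4, Pow(N, 2)))
Function('L')(o) = Add(-6, Mul(-1, Pow(o, -1)))
Function('B')(Q) = Add(Mul(4, Pow(Q, 2)), Mul(6, Q)) (Function('B')(Q) = Add(Mul(6, Q), Mul(4, Pow(Q, 2))) = Add(Mul(4, Pow(Q, 2)), Mul(6, Q)))
Pow(Function('B')(Function('L')(Function('c')(-1, 2))), 2) = Pow(Mul(2, Add(-6, Mul(-1, Pow(2, -1))), Add(3, Mul(2, Add(-6, Mul(-1, Pow(2, -1)))))), 2) = Pow(Mul(2, Add(-6, Mul(-1, Rational(1, 2))), Add(3, Mul(2, Add(-6, Mul(-1, Rational(1, 2)))))), 2) = Pow(Mul(2, Add(-6, Rational(-1, 2)), Add(3, Mul(2, Add(-6, Rational(-1, 2))))), 2) = Pow(Mul(2, Rational(-13, 2), Add(3, Mul(2, Rational(-13, 2)))), 2) = Pow(Mul(2, Rational(-13, 2), Add(3, -13)), 2) = Pow(Mul(2, Rational(-13, 2), -10), 2) = Pow(130, 2) = 16900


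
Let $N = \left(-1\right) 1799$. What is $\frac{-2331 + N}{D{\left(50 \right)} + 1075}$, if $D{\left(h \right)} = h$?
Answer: $- \frac{826}{225} \approx -3.6711$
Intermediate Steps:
$N = -1799$
$\frac{-2331 + N}{D{\left(50 \right)} + 1075} = \frac{-2331 - 1799}{50 + 1075} = - \frac{4130}{1125} = \left(-4130\right) \frac{1}{1125} = - \frac{826}{225}$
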